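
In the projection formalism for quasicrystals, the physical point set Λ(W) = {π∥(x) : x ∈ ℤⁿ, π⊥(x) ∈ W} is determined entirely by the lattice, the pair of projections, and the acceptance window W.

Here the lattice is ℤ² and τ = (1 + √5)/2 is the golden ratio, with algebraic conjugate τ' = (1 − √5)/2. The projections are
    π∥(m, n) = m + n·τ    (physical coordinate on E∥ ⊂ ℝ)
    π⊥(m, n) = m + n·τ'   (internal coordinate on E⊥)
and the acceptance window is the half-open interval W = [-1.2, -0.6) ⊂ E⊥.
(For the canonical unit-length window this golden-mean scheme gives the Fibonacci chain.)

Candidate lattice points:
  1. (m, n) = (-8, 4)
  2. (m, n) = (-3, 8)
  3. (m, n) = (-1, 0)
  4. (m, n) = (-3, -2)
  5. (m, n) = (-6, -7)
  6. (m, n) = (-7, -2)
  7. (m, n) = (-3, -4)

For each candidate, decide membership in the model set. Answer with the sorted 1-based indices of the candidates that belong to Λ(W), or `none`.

τ' = (1−√5)/2 ≈ -0.618034.
candidate 1: (m,n)=(-8,4) → π∥ = -8+4·τ ≈ -1.527864, π⊥ = -8+4·τ' ≈ -10.472136 ∉ [-1.2, -0.6) ⇒ out
candidate 2: (m,n)=(-3,8) → π∥ = -3+8·τ ≈ 9.944272, π⊥ = -3+8·τ' ≈ -7.944272 ∉ [-1.2, -0.6) ⇒ out
candidate 3: (m,n)=(-1,0) → π∥ = -1+0·τ ≈ -1.000000, π⊥ = -1+0·τ' ≈ -1.000000 ∈ [-1.2, -0.6) ⇒ IN Λ
candidate 4: (m,n)=(-3,-2) → π∥ = -3-2·τ ≈ -6.236068, π⊥ = -3-2·τ' ≈ -1.763932 ∉ [-1.2, -0.6) ⇒ out
candidate 5: (m,n)=(-6,-7) → π∥ = -6-7·τ ≈ -17.326238, π⊥ = -6-7·τ' ≈ -1.673762 ∉ [-1.2, -0.6) ⇒ out
candidate 6: (m,n)=(-7,-2) → π∥ = -7-2·τ ≈ -10.236068, π⊥ = -7-2·τ' ≈ -5.763932 ∉ [-1.2, -0.6) ⇒ out
candidate 7: (m,n)=(-3,-4) → π∥ = -3-4·τ ≈ -9.472136, π⊥ = -3-4·τ' ≈ -0.527864 ∉ [-1.2, -0.6) ⇒ out

3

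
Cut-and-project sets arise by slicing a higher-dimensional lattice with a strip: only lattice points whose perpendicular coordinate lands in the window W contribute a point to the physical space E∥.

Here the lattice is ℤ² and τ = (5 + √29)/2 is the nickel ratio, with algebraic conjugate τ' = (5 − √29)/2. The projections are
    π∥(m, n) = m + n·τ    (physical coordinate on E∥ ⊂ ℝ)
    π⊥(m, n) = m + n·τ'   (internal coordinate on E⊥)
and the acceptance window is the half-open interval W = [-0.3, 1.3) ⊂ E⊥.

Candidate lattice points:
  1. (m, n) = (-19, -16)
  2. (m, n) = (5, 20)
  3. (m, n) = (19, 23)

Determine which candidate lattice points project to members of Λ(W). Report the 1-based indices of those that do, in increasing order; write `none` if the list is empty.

τ' = (5−√29)/2 ≈ -0.19258.
#1 (-19,-16): internal coord -19 + (-16)·τ' = -15.91868; -15.91868 ∉ [-0.3, 1.3) → out
#2 (5,20): internal coord 5 + (20)·τ' = +1.14835; +1.14835 ∈ [-0.3, 1.3) → IN Λ
#3 (19,23): internal coord 19 + (23)·τ' = +14.57060; +14.57060 ∉ [-0.3, 1.3) → out

2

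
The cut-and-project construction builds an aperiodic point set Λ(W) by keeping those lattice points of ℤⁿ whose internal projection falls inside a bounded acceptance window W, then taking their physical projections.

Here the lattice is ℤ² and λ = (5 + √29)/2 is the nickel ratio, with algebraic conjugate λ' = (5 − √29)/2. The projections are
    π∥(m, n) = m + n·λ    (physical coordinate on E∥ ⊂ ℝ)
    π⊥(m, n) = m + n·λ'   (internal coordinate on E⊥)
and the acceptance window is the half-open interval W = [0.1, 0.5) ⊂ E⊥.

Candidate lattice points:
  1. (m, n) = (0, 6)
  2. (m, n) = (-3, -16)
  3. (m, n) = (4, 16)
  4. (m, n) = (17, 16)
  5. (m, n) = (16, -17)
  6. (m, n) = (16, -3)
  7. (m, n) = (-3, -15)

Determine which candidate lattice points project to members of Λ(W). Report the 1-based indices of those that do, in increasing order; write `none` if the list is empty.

λ' = (5−√29)/2 ≈ -0.1926.
candidate 1: (m,n)=(0,6) → π∥ = 0+6·λ ≈ 31.1555, π⊥ = 0+6·λ' ≈ -1.1555 ∉ [0.1, 0.5) ⇒ out
candidate 2: (m,n)=(-3,-16) → π∥ = -3-16·λ ≈ -86.0813, π⊥ = -3-16·λ' ≈ 0.0813 ∉ [0.1, 0.5) ⇒ out
candidate 3: (m,n)=(4,16) → π∥ = 4+16·λ ≈ 87.0813, π⊥ = 4+16·λ' ≈ 0.9187 ∉ [0.1, 0.5) ⇒ out
candidate 4: (m,n)=(17,16) → π∥ = 17+16·λ ≈ 100.0813, π⊥ = 17+16·λ' ≈ 13.9187 ∉ [0.1, 0.5) ⇒ out
candidate 5: (m,n)=(16,-17) → π∥ = 16-17·λ ≈ -72.2739, π⊥ = 16-17·λ' ≈ 19.2739 ∉ [0.1, 0.5) ⇒ out
candidate 6: (m,n)=(16,-3) → π∥ = 16-3·λ ≈ 0.4223, π⊥ = 16-3·λ' ≈ 16.5777 ∉ [0.1, 0.5) ⇒ out
candidate 7: (m,n)=(-3,-15) → π∥ = -3-15·λ ≈ -80.8887, π⊥ = -3-15·λ' ≈ -0.1113 ∉ [0.1, 0.5) ⇒ out

none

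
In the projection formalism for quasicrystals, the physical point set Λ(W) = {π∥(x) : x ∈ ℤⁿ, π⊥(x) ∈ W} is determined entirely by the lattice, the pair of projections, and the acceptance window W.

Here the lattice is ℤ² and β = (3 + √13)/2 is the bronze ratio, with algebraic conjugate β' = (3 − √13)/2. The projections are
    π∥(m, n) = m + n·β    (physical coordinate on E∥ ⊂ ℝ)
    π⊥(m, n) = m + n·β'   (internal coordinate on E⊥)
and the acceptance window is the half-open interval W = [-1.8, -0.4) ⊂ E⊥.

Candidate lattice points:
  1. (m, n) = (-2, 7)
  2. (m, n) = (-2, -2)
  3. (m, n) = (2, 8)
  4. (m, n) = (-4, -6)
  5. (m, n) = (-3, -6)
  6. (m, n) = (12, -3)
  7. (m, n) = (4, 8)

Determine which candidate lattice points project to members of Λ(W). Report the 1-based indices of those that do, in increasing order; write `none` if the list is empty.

2, 3, 5

β' = (3−√13)/2 ≈ -0.302776.
candidate 1: (m,n)=(-2,7) → π∥ = -2+7·β ≈ 21.119429, π⊥ = -2+7·β' ≈ -4.119429 ∉ [-1.8, -0.4) ⇒ out
candidate 2: (m,n)=(-2,-2) → π∥ = -2-2·β ≈ -8.605551, π⊥ = -2-2·β' ≈ -1.394449 ∈ [-1.8, -0.4) ⇒ IN Λ
candidate 3: (m,n)=(2,8) → π∥ = 2+8·β ≈ 28.422205, π⊥ = 2+8·β' ≈ -0.422205 ∈ [-1.8, -0.4) ⇒ IN Λ
candidate 4: (m,n)=(-4,-6) → π∥ = -4-6·β ≈ -23.816654, π⊥ = -4-6·β' ≈ -2.183346 ∉ [-1.8, -0.4) ⇒ out
candidate 5: (m,n)=(-3,-6) → π∥ = -3-6·β ≈ -22.816654, π⊥ = -3-6·β' ≈ -1.183346 ∈ [-1.8, -0.4) ⇒ IN Λ
candidate 6: (m,n)=(12,-3) → π∥ = 12-3·β ≈ 2.091673, π⊥ = 12-3·β' ≈ 12.908327 ∉ [-1.8, -0.4) ⇒ out
candidate 7: (m,n)=(4,8) → π∥ = 4+8·β ≈ 30.422205, π⊥ = 4+8·β' ≈ 1.577795 ∉ [-1.8, -0.4) ⇒ out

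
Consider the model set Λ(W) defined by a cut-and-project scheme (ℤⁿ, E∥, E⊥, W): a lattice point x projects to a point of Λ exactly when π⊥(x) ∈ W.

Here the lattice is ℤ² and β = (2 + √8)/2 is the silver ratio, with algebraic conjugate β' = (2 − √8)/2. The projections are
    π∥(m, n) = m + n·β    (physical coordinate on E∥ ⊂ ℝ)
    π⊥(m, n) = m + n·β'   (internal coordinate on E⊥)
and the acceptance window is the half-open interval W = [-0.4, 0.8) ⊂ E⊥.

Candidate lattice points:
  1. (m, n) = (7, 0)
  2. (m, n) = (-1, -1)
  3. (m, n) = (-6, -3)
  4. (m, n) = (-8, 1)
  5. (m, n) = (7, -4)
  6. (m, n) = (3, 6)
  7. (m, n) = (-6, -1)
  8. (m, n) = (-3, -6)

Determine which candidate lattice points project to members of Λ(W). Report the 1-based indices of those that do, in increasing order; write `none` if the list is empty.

6

β' = (2−√8)/2 ≈ -0.414214.
[1] lift (7,0): star map gives 7.000000; window check -0.4 ≤ 7.000000 < 0.8 is false → out
[2] lift (-1,-1): star map gives -0.585786; window check -0.4 ≤ -0.585786 < 0.8 is false → out
[3] lift (-6,-3): star map gives -4.757359; window check -0.4 ≤ -4.757359 < 0.8 is false → out
[4] lift (-8,1): star map gives -8.414214; window check -0.4 ≤ -8.414214 < 0.8 is false → out
[5] lift (7,-4): star map gives 8.656854; window check -0.4 ≤ 8.656854 < 0.8 is false → out
[6] lift (3,6): star map gives 0.514719; window check -0.4 ≤ 0.514719 < 0.8 is true → IN Λ
[7] lift (-6,-1): star map gives -5.585786; window check -0.4 ≤ -5.585786 < 0.8 is false → out
[8] lift (-3,-6): star map gives -0.514719; window check -0.4 ≤ -0.514719 < 0.8 is false → out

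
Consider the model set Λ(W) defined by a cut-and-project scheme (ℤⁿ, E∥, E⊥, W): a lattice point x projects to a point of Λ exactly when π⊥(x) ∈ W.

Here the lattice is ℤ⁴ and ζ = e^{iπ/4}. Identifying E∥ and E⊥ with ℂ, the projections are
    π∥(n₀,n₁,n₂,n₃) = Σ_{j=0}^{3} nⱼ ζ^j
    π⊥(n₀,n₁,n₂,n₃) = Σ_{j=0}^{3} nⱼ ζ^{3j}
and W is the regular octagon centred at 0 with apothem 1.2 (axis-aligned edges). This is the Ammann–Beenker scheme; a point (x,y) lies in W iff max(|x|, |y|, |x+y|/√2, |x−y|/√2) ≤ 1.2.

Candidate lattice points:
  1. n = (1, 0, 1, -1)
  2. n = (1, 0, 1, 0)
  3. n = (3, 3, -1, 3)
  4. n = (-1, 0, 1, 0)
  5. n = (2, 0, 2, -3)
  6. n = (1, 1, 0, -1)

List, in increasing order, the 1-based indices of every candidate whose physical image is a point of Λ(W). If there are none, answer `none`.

With ζ = e^{iπ/4} the internal vectors are ζ^0,ζ^3,ζ^6,ζ^9.
#1 (1, 0, 1, -1): internal (0.292893, -1.707107); octagon support 1.707107 vs apothem 1.2 → ∉ W
#2 (1, 0, 1, 0): internal (1.000000, -1.000000); octagon support 1.414214 vs apothem 1.2 → ∉ W
#3 (3, 3, -1, 3): internal (3.000000, 5.242641); octagon support 5.828427 vs apothem 1.2 → ∉ W
#4 (-1, 0, 1, 0): internal (-1.000000, -1.000000); octagon support 1.414214 vs apothem 1.2 → ∉ W
#5 (2, 0, 2, -3): internal (-0.121320, -4.121320); octagon support 4.121320 vs apothem 1.2 → ∉ W
#6 (1, 1, 0, -1): internal (-0.414214, 0.000000); octagon support 0.414214 vs apothem 1.2 → ∈ W

6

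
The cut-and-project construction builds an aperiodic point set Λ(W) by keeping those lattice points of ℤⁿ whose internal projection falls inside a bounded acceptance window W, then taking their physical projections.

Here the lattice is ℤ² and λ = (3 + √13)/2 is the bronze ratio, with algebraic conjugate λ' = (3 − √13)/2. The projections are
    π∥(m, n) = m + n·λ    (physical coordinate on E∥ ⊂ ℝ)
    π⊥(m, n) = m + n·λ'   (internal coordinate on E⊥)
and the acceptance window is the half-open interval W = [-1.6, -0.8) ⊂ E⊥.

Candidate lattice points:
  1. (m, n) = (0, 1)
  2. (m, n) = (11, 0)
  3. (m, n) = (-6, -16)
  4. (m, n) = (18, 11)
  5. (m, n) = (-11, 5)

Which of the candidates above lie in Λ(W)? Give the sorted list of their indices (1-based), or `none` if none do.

Compute λ' = (3−√13)/2 = -0.3028, so π⊥(m,n) = m -0.3028·n.
#1 (0,1): internal coord 0 + (1)·λ' = -0.3028; -0.3028 ∉ [-1.6, -0.8) → out
#2 (11,0): internal coord 11 + (0)·λ' = +11.0000; +11.0000 ∉ [-1.6, -0.8) → out
#3 (-6,-16): internal coord -6 + (-16)·λ' = -1.1556; -1.1556 ∈ [-1.6, -0.8) → IN Λ
#4 (18,11): internal coord 18 + (11)·λ' = +14.6695; +14.6695 ∉ [-1.6, -0.8) → out
#5 (-11,5): internal coord -11 + (5)·λ' = -12.5139; -12.5139 ∉ [-1.6, -0.8) → out

3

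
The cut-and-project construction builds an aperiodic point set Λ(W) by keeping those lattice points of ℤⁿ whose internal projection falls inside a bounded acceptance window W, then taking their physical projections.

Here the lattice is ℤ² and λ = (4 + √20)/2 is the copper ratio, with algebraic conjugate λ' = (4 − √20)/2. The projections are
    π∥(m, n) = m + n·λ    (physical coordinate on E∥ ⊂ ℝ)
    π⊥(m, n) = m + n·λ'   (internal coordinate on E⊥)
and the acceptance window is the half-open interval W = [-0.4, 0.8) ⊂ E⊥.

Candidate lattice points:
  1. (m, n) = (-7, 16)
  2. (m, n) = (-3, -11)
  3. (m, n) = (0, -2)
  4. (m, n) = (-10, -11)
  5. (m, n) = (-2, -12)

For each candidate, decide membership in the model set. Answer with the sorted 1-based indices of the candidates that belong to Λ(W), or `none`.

Compute λ' = (4−√20)/2 = -0.236068, so π⊥(m,n) = m -0.236068·n.
[1] lift (-7,16): star map gives -10.777088; window check -0.4 ≤ -10.777088 < 0.8 is false → out
[2] lift (-3,-11): star map gives -0.403252; window check -0.4 ≤ -0.403252 < 0.8 is false → out
[3] lift (0,-2): star map gives 0.472136; window check -0.4 ≤ 0.472136 < 0.8 is true → IN Λ
[4] lift (-10,-11): star map gives -7.403252; window check -0.4 ≤ -7.403252 < 0.8 is false → out
[5] lift (-2,-12): star map gives 0.832816; window check -0.4 ≤ 0.832816 < 0.8 is false → out

3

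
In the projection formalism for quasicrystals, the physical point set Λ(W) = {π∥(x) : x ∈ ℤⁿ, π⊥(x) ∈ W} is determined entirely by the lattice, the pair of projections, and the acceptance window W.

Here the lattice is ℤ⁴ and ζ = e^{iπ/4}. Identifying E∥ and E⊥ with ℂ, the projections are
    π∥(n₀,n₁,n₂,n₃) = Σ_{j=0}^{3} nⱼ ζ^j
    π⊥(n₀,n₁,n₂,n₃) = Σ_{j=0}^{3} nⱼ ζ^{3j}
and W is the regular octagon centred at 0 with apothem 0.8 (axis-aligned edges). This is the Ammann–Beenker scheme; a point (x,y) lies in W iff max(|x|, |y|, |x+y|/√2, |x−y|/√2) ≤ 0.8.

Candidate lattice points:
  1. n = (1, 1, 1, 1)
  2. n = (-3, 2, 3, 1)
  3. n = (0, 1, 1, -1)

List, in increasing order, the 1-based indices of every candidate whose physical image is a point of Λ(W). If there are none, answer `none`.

With ζ = e^{iπ/4} the internal vectors are ζ^0,ζ^3,ζ^6,ζ^9.
candidate 1: n = (1, 1, 1, 1) → π⊥ ≈ (+1.0000, +0.4142); max(|x|,|y|,|x±y|/√2) = 1.0000 > 0.8 ⇒ ∉ W
candidate 2: n = (-3, 2, 3, 1) → π⊥ ≈ (-3.7071, -0.8787); max(|x|,|y|,|x±y|/√2) = 3.7071 > 0.8 ⇒ ∉ W
candidate 3: n = (0, 1, 1, -1) → π⊥ ≈ (-1.4142, -1.0000); max(|x|,|y|,|x±y|/√2) = 1.7071 > 0.8 ⇒ ∉ W

none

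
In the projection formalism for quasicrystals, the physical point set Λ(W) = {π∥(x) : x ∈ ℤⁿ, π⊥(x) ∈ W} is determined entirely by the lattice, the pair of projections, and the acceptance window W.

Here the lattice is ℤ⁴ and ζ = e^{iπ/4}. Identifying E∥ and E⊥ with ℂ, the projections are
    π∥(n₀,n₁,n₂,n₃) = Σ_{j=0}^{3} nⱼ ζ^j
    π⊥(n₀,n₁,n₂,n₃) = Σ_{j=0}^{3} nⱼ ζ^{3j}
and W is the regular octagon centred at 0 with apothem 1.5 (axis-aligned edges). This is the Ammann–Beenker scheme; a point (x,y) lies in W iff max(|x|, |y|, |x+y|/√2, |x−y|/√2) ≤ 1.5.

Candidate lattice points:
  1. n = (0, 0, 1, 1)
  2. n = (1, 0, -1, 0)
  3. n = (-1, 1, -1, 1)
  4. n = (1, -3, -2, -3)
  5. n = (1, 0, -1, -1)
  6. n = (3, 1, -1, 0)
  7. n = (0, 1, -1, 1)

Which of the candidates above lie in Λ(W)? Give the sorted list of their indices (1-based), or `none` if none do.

π⊥(n) = n₀ + n₁ζ³ + n₂ζ⁶ + n₃ζ⁹ where ζ = e^{iπ/4}.
candidate 1: n = (0, 0, 1, 1) → π⊥ ≈ (+0.70711, -0.29289); max(|x|,|y|,|x±y|/√2) = 0.70711 ≤ 1.5 ⇒ ∈ W
candidate 2: n = (1, 0, -1, 0) → π⊥ ≈ (+1.00000, +1.00000); max(|x|,|y|,|x±y|/√2) = 1.41421 ≤ 1.5 ⇒ ∈ W
candidate 3: n = (-1, 1, -1, 1) → π⊥ ≈ (-1.00000, +2.41421); max(|x|,|y|,|x±y|/√2) = 2.41421 > 1.5 ⇒ ∉ W
candidate 4: n = (1, -3, -2, -3) → π⊥ ≈ (+1.00000, -2.24264); max(|x|,|y|,|x±y|/√2) = 2.29289 > 1.5 ⇒ ∉ W
candidate 5: n = (1, 0, -1, -1) → π⊥ ≈ (+0.29289, +0.29289); max(|x|,|y|,|x±y|/√2) = 0.41421 ≤ 1.5 ⇒ ∈ W
candidate 6: n = (3, 1, -1, 0) → π⊥ ≈ (+2.29289, +1.70711); max(|x|,|y|,|x±y|/√2) = 2.82843 > 1.5 ⇒ ∉ W
candidate 7: n = (0, 1, -1, 1) → π⊥ ≈ (+0.00000, +2.41421); max(|x|,|y|,|x±y|/√2) = 2.41421 > 1.5 ⇒ ∉ W

1, 2, 5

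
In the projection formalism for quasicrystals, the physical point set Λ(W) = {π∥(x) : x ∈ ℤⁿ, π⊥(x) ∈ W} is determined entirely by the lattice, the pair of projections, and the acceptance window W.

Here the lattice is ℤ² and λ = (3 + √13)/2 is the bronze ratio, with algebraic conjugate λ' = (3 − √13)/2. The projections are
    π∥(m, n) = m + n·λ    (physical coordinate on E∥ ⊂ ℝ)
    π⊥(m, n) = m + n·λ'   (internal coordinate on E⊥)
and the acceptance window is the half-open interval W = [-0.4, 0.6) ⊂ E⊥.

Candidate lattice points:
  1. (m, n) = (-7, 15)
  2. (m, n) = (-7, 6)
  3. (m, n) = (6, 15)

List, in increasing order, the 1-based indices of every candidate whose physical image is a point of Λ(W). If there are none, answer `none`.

Compute λ' = (3−√13)/2 = -0.30278, so π⊥(m,n) = m -0.30278·n.
[1] lift (-7,15): star map gives -11.54163; window check -0.4 ≤ -11.54163 < 0.6 is false → out
[2] lift (-7,6): star map gives -8.81665; window check -0.4 ≤ -8.81665 < 0.6 is false → out
[3] lift (6,15): star map gives 1.45837; window check -0.4 ≤ 1.45837 < 0.6 is false → out

none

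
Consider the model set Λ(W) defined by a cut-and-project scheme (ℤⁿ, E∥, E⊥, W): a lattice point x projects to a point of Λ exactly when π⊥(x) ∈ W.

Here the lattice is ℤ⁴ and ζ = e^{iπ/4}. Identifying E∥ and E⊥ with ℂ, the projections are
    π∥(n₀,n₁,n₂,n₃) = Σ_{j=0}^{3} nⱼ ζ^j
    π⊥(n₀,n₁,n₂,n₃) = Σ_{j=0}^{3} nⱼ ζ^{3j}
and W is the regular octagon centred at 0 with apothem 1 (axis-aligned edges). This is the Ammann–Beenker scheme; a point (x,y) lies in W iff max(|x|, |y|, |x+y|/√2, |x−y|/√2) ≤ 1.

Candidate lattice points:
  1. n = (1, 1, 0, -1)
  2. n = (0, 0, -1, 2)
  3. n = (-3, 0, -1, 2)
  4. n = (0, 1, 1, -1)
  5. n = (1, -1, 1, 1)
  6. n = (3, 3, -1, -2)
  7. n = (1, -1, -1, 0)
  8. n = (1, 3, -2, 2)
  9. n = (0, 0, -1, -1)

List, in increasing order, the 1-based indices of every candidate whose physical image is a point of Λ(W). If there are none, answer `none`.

π⊥(n) = n₀ + n₁ζ³ + n₂ζ⁶ + n₃ζ⁹ where ζ = e^{iπ/4}.
#1 (1, 1, 0, -1): internal (-0.4142, 0.0000); octagon support 0.4142 vs apothem 1 → ∈ W
#2 (0, 0, -1, 2): internal (1.4142, 2.4142); octagon support 2.7071 vs apothem 1 → ∉ W
#3 (-3, 0, -1, 2): internal (-1.5858, 2.4142); octagon support 2.8284 vs apothem 1 → ∉ W
#4 (0, 1, 1, -1): internal (-1.4142, -1.0000); octagon support 1.7071 vs apothem 1 → ∉ W
#5 (1, -1, 1, 1): internal (2.4142, -1.0000); octagon support 2.4142 vs apothem 1 → ∉ W
#6 (3, 3, -1, -2): internal (-0.5355, 1.7071); octagon support 1.7071 vs apothem 1 → ∉ W
#7 (1, -1, -1, 0): internal (1.7071, 0.2929); octagon support 1.7071 vs apothem 1 → ∉ W
#8 (1, 3, -2, 2): internal (0.2929, 5.5355); octagon support 5.5355 vs apothem 1 → ∉ W
#9 (0, 0, -1, -1): internal (-0.7071, 0.2929); octagon support 0.7071 vs apothem 1 → ∈ W

1, 9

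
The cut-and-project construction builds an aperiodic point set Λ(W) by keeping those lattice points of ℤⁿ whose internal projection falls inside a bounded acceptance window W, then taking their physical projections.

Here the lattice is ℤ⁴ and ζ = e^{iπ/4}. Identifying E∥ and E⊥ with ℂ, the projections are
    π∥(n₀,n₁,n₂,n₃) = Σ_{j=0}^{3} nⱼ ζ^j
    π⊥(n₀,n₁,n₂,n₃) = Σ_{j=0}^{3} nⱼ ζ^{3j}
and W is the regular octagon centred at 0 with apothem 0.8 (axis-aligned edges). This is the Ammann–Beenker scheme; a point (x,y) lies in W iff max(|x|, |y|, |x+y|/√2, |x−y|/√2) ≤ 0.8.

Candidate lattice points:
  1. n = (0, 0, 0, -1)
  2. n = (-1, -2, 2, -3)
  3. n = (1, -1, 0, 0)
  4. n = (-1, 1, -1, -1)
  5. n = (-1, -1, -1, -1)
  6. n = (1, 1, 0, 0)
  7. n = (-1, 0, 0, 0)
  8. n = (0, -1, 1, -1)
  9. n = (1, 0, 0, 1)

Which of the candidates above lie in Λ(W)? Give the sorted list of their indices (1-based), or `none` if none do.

π⊥(n) = n₀ + n₁ζ³ + n₂ζ⁶ + n₃ζ⁹ where ζ = e^{iπ/4}.
#1 (0, 0, 0, -1): internal (-0.707107, -0.707107); octagon support 1.000000 vs apothem 0.8 → ∉ W
#2 (-1, -2, 2, -3): internal (-1.707107, -5.535534); octagon support 5.535534 vs apothem 0.8 → ∉ W
#3 (1, -1, 0, 0): internal (1.707107, -0.707107); octagon support 1.707107 vs apothem 0.8 → ∉ W
#4 (-1, 1, -1, -1): internal (-2.414214, 1.000000); octagon support 2.414214 vs apothem 0.8 → ∉ W
#5 (-1, -1, -1, -1): internal (-1.000000, -0.414214); octagon support 1.000000 vs apothem 0.8 → ∉ W
#6 (1, 1, 0, 0): internal (0.292893, 0.707107); octagon support 0.707107 vs apothem 0.8 → ∈ W
#7 (-1, 0, 0, 0): internal (-1.000000, 0.000000); octagon support 1.000000 vs apothem 0.8 → ∉ W
#8 (0, -1, 1, -1): internal (0.000000, -2.414214); octagon support 2.414214 vs apothem 0.8 → ∉ W
#9 (1, 0, 0, 1): internal (1.707107, 0.707107); octagon support 1.707107 vs apothem 0.8 → ∉ W

6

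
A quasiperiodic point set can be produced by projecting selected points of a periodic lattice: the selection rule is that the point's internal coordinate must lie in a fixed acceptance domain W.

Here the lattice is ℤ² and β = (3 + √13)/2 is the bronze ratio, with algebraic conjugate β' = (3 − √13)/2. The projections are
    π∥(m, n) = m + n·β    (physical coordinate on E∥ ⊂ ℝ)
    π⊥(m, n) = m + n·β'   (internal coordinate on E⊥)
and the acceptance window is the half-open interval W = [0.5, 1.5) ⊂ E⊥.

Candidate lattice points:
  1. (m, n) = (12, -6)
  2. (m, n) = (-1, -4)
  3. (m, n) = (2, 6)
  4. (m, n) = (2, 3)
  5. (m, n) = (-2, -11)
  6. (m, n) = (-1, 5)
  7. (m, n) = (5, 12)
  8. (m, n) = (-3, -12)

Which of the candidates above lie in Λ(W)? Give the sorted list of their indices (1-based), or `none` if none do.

Numerically β ≈ 3.302776 and β' = −1/β ≈ -0.302776.
#1 (12,-6): internal coord 12 + (-6)·β' = +13.816654; +13.816654 ∉ [0.5, 1.5) → out
#2 (-1,-4): internal coord -1 + (-4)·β' = +0.211103; +0.211103 ∉ [0.5, 1.5) → out
#3 (2,6): internal coord 2 + (6)·β' = +0.183346; +0.183346 ∉ [0.5, 1.5) → out
#4 (2,3): internal coord 2 + (3)·β' = +1.091673; +1.091673 ∈ [0.5, 1.5) → IN Λ
#5 (-2,-11): internal coord -2 + (-11)·β' = +1.330532; +1.330532 ∈ [0.5, 1.5) → IN Λ
#6 (-1,5): internal coord -1 + (5)·β' = -2.513878; -2.513878 ∉ [0.5, 1.5) → out
#7 (5,12): internal coord 5 + (12)·β' = +1.366692; +1.366692 ∈ [0.5, 1.5) → IN Λ
#8 (-3,-12): internal coord -3 + (-12)·β' = +0.633308; +0.633308 ∈ [0.5, 1.5) → IN Λ

4, 5, 7, 8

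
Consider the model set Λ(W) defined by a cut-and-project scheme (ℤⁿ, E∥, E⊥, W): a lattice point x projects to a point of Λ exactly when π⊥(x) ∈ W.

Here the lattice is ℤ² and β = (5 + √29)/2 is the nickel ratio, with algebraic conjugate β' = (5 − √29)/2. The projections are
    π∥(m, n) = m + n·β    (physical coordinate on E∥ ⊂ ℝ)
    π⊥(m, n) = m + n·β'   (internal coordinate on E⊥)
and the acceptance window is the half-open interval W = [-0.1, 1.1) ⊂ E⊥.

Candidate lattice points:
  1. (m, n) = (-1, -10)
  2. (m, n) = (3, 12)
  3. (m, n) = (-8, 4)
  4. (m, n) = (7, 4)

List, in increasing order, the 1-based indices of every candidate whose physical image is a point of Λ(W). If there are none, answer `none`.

Compute β' = (5−√29)/2 = -0.19258, so π⊥(m,n) = m -0.19258·n.
candidate 1: (m,n)=(-1,-10) → π∥ = -1-10·β ≈ -52.92582, π⊥ = -1-10·β' ≈ 0.92582 ∈ [-0.1, 1.1) ⇒ IN Λ
candidate 2: (m,n)=(3,12) → π∥ = 3+12·β ≈ 65.31099, π⊥ = 3+12·β' ≈ 0.68901 ∈ [-0.1, 1.1) ⇒ IN Λ
candidate 3: (m,n)=(-8,4) → π∥ = -8+4·β ≈ 12.77033, π⊥ = -8+4·β' ≈ -8.77033 ∉ [-0.1, 1.1) ⇒ out
candidate 4: (m,n)=(7,4) → π∥ = 7+4·β ≈ 27.77033, π⊥ = 7+4·β' ≈ 6.22967 ∉ [-0.1, 1.1) ⇒ out

1, 2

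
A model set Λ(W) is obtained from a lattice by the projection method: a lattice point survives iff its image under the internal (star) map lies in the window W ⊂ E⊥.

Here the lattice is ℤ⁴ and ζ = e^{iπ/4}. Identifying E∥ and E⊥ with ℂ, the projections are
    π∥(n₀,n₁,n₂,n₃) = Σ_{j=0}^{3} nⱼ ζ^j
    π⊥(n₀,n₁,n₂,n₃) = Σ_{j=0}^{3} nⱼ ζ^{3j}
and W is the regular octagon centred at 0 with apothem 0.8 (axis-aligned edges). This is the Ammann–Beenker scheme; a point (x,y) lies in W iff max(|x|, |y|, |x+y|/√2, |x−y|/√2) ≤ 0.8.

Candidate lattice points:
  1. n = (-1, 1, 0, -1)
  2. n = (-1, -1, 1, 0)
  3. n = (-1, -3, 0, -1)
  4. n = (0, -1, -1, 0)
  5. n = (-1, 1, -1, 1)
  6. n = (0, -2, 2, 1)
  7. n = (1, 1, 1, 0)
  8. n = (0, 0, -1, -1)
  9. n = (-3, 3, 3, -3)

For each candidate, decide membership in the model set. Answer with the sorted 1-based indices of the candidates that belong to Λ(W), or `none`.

π⊥(n) = n₀ + n₁ζ³ + n₂ζ⁶ + n₃ζ⁹ where ζ = e^{iπ/4}.
candidate 1: n = (-1, 1, 0, -1) → π⊥ ≈ (-2.4142, +0.0000); max(|x|,|y|,|x±y|/√2) = 2.4142 > 0.8 ⇒ ∉ W
candidate 2: n = (-1, -1, 1, 0) → π⊥ ≈ (-0.2929, -1.7071); max(|x|,|y|,|x±y|/√2) = 1.7071 > 0.8 ⇒ ∉ W
candidate 3: n = (-1, -3, 0, -1) → π⊥ ≈ (+0.4142, -2.8284); max(|x|,|y|,|x±y|/√2) = 2.8284 > 0.8 ⇒ ∉ W
candidate 4: n = (0, -1, -1, 0) → π⊥ ≈ (+0.7071, +0.2929); max(|x|,|y|,|x±y|/√2) = 0.7071 ≤ 0.8 ⇒ ∈ W
candidate 5: n = (-1, 1, -1, 1) → π⊥ ≈ (-1.0000, +2.4142); max(|x|,|y|,|x±y|/√2) = 2.4142 > 0.8 ⇒ ∉ W
candidate 6: n = (0, -2, 2, 1) → π⊥ ≈ (+2.1213, -2.7071); max(|x|,|y|,|x±y|/√2) = 3.4142 > 0.8 ⇒ ∉ W
candidate 7: n = (1, 1, 1, 0) → π⊥ ≈ (+0.2929, -0.2929); max(|x|,|y|,|x±y|/√2) = 0.4142 ≤ 0.8 ⇒ ∈ W
candidate 8: n = (0, 0, -1, -1) → π⊥ ≈ (-0.7071, +0.2929); max(|x|,|y|,|x±y|/√2) = 0.7071 ≤ 0.8 ⇒ ∈ W
candidate 9: n = (-3, 3, 3, -3) → π⊥ ≈ (-7.2426, -3.0000); max(|x|,|y|,|x±y|/√2) = 7.2426 > 0.8 ⇒ ∉ W

4, 7, 8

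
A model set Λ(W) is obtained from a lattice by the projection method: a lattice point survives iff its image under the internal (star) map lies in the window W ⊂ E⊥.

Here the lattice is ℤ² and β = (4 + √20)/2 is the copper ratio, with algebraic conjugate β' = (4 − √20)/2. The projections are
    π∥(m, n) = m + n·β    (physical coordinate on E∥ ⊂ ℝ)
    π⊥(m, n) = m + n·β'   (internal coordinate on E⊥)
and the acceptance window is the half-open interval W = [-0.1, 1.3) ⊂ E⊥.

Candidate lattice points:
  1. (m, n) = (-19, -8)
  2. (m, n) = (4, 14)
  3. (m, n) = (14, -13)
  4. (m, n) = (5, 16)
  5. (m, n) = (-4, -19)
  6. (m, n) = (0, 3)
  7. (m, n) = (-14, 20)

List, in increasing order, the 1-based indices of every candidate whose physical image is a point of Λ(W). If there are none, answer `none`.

Numerically β ≈ 4.23607 and β' = −1/β ≈ -0.23607.
candidate 1: (m,n)=(-19,-8) → π∥ = -19-8·β ≈ -52.88854, π⊥ = -19-8·β' ≈ -17.11146 ∉ [-0.1, 1.3) ⇒ out
candidate 2: (m,n)=(4,14) → π∥ = 4+14·β ≈ 63.30495, π⊥ = 4+14·β' ≈ 0.69505 ∈ [-0.1, 1.3) ⇒ IN Λ
candidate 3: (m,n)=(14,-13) → π∥ = 14-13·β ≈ -41.06888, π⊥ = 14-13·β' ≈ 17.06888 ∉ [-0.1, 1.3) ⇒ out
candidate 4: (m,n)=(5,16) → π∥ = 5+16·β ≈ 72.77709, π⊥ = 5+16·β' ≈ 1.22291 ∈ [-0.1, 1.3) ⇒ IN Λ
candidate 5: (m,n)=(-4,-19) → π∥ = -4-19·β ≈ -84.48529, π⊥ = -4-19·β' ≈ 0.48529 ∈ [-0.1, 1.3) ⇒ IN Λ
candidate 6: (m,n)=(0,3) → π∥ = 0+3·β ≈ 12.70820, π⊥ = 0+3·β' ≈ -0.70820 ∉ [-0.1, 1.3) ⇒ out
candidate 7: (m,n)=(-14,20) → π∥ = -14+20·β ≈ 70.72136, π⊥ = -14+20·β' ≈ -18.72136 ∉ [-0.1, 1.3) ⇒ out

2, 4, 5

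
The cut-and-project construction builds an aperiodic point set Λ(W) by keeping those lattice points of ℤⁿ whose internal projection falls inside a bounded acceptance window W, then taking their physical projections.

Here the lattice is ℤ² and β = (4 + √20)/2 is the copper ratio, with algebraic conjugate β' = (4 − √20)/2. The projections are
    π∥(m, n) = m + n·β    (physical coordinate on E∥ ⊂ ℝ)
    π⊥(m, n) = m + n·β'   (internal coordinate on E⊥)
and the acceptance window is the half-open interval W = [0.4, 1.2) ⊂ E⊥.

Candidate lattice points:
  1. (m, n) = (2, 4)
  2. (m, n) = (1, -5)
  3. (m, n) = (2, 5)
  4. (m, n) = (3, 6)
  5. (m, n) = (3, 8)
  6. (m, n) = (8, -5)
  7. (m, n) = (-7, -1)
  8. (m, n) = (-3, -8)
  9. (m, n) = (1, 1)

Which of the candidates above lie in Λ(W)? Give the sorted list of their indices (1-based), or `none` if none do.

1, 3, 5, 9

Compute β' = (4−√20)/2 = -0.236068, so π⊥(m,n) = m -0.236068·n.
candidate 1: (m,n)=(2,4) → π∥ = 2+4·β ≈ 18.944272, π⊥ = 2+4·β' ≈ 1.055728 ∈ [0.4, 1.2) ⇒ IN Λ
candidate 2: (m,n)=(1,-5) → π∥ = 1-5·β ≈ -20.180340, π⊥ = 1-5·β' ≈ 2.180340 ∉ [0.4, 1.2) ⇒ out
candidate 3: (m,n)=(2,5) → π∥ = 2+5·β ≈ 23.180340, π⊥ = 2+5·β' ≈ 0.819660 ∈ [0.4, 1.2) ⇒ IN Λ
candidate 4: (m,n)=(3,6) → π∥ = 3+6·β ≈ 28.416408, π⊥ = 3+6·β' ≈ 1.583592 ∉ [0.4, 1.2) ⇒ out
candidate 5: (m,n)=(3,8) → π∥ = 3+8·β ≈ 36.888544, π⊥ = 3+8·β' ≈ 1.111456 ∈ [0.4, 1.2) ⇒ IN Λ
candidate 6: (m,n)=(8,-5) → π∥ = 8-5·β ≈ -13.180340, π⊥ = 8-5·β' ≈ 9.180340 ∉ [0.4, 1.2) ⇒ out
candidate 7: (m,n)=(-7,-1) → π∥ = -7-1·β ≈ -11.236068, π⊥ = -7-1·β' ≈ -6.763932 ∉ [0.4, 1.2) ⇒ out
candidate 8: (m,n)=(-3,-8) → π∥ = -3-8·β ≈ -36.888544, π⊥ = -3-8·β' ≈ -1.111456 ∉ [0.4, 1.2) ⇒ out
candidate 9: (m,n)=(1,1) → π∥ = 1+1·β ≈ 5.236068, π⊥ = 1+1·β' ≈ 0.763932 ∈ [0.4, 1.2) ⇒ IN Λ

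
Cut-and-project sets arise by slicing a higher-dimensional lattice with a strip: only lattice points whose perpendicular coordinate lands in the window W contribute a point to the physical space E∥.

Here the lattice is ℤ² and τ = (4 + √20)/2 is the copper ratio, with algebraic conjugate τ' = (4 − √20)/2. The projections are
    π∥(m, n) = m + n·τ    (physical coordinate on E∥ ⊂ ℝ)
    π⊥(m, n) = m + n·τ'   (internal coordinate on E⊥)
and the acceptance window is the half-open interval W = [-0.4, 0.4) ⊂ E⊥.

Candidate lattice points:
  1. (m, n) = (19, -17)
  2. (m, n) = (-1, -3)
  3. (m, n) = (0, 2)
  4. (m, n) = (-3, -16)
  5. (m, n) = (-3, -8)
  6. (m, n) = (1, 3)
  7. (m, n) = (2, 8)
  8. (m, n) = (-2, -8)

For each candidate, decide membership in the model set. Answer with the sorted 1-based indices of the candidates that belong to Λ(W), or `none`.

2, 6, 7, 8

Compute τ' = (4−√20)/2 = -0.23607, so π⊥(m,n) = m -0.23607·n.
#1 (19,-17): internal coord 19 + (-17)·τ' = +23.01316; +23.01316 ∉ [-0.4, 0.4) → out
#2 (-1,-3): internal coord -1 + (-3)·τ' = -0.29180; -0.29180 ∈ [-0.4, 0.4) → IN Λ
#3 (0,2): internal coord 0 + (2)·τ' = -0.47214; -0.47214 ∉ [-0.4, 0.4) → out
#4 (-3,-16): internal coord -3 + (-16)·τ' = +0.77709; +0.77709 ∉ [-0.4, 0.4) → out
#5 (-3,-8): internal coord -3 + (-8)·τ' = -1.11146; -1.11146 ∉ [-0.4, 0.4) → out
#6 (1,3): internal coord 1 + (3)·τ' = +0.29180; +0.29180 ∈ [-0.4, 0.4) → IN Λ
#7 (2,8): internal coord 2 + (8)·τ' = +0.11146; +0.11146 ∈ [-0.4, 0.4) → IN Λ
#8 (-2,-8): internal coord -2 + (-8)·τ' = -0.11146; -0.11146 ∈ [-0.4, 0.4) → IN Λ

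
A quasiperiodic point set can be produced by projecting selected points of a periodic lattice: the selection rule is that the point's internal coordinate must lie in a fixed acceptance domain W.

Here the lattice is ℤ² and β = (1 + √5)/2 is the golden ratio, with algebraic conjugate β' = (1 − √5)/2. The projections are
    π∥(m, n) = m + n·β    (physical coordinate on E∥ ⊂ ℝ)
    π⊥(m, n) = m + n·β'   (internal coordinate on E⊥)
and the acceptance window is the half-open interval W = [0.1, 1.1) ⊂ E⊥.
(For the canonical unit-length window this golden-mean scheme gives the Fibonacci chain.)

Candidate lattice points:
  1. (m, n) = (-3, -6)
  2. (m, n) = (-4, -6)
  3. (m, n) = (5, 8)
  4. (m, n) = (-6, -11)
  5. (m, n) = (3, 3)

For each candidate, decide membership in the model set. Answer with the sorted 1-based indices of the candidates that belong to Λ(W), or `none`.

1, 4

Compute β' = (1−√5)/2 = -0.618034, so π⊥(m,n) = m -0.618034·n.
#1 (-3,-6): internal coord -3 + (-6)·β' = +0.708204; +0.708204 ∈ [0.1, 1.1) → IN Λ
#2 (-4,-6): internal coord -4 + (-6)·β' = -0.291796; -0.291796 ∉ [0.1, 1.1) → out
#3 (5,8): internal coord 5 + (8)·β' = +0.055728; +0.055728 ∉ [0.1, 1.1) → out
#4 (-6,-11): internal coord -6 + (-11)·β' = +0.798374; +0.798374 ∈ [0.1, 1.1) → IN Λ
#5 (3,3): internal coord 3 + (3)·β' = +1.145898; +1.145898 ∉ [0.1, 1.1) → out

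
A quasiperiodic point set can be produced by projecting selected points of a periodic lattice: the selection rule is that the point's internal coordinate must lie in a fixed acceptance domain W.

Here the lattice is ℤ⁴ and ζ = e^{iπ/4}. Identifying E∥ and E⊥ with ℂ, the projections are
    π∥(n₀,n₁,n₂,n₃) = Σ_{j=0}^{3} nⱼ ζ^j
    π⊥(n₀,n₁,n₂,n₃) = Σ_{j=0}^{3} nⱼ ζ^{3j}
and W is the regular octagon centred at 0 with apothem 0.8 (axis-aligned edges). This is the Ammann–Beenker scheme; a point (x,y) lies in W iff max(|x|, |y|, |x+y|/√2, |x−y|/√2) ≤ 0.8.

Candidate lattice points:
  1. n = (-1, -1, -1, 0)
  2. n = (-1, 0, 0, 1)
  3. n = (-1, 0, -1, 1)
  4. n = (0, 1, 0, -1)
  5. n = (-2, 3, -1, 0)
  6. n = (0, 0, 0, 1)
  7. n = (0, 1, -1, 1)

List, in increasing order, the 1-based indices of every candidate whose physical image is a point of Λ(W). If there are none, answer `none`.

1, 2

π⊥(n) = n₀ + n₁ζ³ + n₂ζ⁶ + n₃ζ⁹ where ζ = e^{iπ/4}.
candidate 1: n = (-1, -1, -1, 0) → π⊥ ≈ (-0.292893, +0.292893); max(|x|,|y|,|x±y|/√2) = 0.414214 ≤ 0.8 ⇒ ∈ W
candidate 2: n = (-1, 0, 0, 1) → π⊥ ≈ (-0.292893, +0.707107); max(|x|,|y|,|x±y|/√2) = 0.707107 ≤ 0.8 ⇒ ∈ W
candidate 3: n = (-1, 0, -1, 1) → π⊥ ≈ (-0.292893, +1.707107); max(|x|,|y|,|x±y|/√2) = 1.707107 > 0.8 ⇒ ∉ W
candidate 4: n = (0, 1, 0, -1) → π⊥ ≈ (-1.414214, +0.000000); max(|x|,|y|,|x±y|/√2) = 1.414214 > 0.8 ⇒ ∉ W
candidate 5: n = (-2, 3, -1, 0) → π⊥ ≈ (-4.121320, +3.121320); max(|x|,|y|,|x±y|/√2) = 5.121320 > 0.8 ⇒ ∉ W
candidate 6: n = (0, 0, 0, 1) → π⊥ ≈ (+0.707107, +0.707107); max(|x|,|y|,|x±y|/√2) = 1.000000 > 0.8 ⇒ ∉ W
candidate 7: n = (0, 1, -1, 1) → π⊥ ≈ (+0.000000, +2.414214); max(|x|,|y|,|x±y|/√2) = 2.414214 > 0.8 ⇒ ∉ W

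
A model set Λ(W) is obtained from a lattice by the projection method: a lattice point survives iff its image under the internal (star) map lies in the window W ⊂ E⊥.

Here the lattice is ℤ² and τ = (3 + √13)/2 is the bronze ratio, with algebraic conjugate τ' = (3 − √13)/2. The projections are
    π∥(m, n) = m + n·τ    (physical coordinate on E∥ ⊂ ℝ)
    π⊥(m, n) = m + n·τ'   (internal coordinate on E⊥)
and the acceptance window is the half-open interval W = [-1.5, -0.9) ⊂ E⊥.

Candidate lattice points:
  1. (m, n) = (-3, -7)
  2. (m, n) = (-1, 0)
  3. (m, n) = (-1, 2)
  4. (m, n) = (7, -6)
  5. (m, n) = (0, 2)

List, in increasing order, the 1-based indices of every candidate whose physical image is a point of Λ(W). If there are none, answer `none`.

τ' = (3−√13)/2 ≈ -0.30278.
candidate 1: (m,n)=(-3,-7) → π∥ = -3-7·τ ≈ -26.11943, π⊥ = -3-7·τ' ≈ -0.88057 ∉ [-1.5, -0.9) ⇒ out
candidate 2: (m,n)=(-1,0) → π∥ = -1+0·τ ≈ -1.00000, π⊥ = -1+0·τ' ≈ -1.00000 ∈ [-1.5, -0.9) ⇒ IN Λ
candidate 3: (m,n)=(-1,2) → π∥ = -1+2·τ ≈ 5.60555, π⊥ = -1+2·τ' ≈ -1.60555 ∉ [-1.5, -0.9) ⇒ out
candidate 4: (m,n)=(7,-6) → π∥ = 7-6·τ ≈ -12.81665, π⊥ = 7-6·τ' ≈ 8.81665 ∉ [-1.5, -0.9) ⇒ out
candidate 5: (m,n)=(0,2) → π∥ = 0+2·τ ≈ 6.60555, π⊥ = 0+2·τ' ≈ -0.60555 ∉ [-1.5, -0.9) ⇒ out

2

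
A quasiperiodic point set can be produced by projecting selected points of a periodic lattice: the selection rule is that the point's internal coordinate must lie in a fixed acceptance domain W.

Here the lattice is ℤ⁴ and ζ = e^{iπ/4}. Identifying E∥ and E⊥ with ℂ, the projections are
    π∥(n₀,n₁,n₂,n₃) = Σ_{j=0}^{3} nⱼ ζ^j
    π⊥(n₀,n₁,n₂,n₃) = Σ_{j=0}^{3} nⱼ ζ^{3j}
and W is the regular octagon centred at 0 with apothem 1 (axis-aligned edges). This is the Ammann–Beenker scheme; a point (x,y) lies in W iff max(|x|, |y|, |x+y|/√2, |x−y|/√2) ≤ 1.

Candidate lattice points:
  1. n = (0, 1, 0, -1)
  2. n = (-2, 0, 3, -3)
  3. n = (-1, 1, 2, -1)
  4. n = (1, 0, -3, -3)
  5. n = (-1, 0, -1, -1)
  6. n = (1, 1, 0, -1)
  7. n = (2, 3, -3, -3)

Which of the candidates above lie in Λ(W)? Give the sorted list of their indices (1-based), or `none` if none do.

π⊥(n) = n₀ + n₁ζ³ + n₂ζ⁶ + n₃ζ⁹ where ζ = e^{iπ/4}.
candidate 1: n = (0, 1, 0, -1) → π⊥ ≈ (-1.414214, +0.000000); max(|x|,|y|,|x±y|/√2) = 1.414214 > 1 ⇒ ∉ W
candidate 2: n = (-2, 0, 3, -3) → π⊥ ≈ (-4.121320, -5.121320); max(|x|,|y|,|x±y|/√2) = 6.535534 > 1 ⇒ ∉ W
candidate 3: n = (-1, 1, 2, -1) → π⊥ ≈ (-2.414214, -2.000000); max(|x|,|y|,|x±y|/√2) = 3.121320 > 1 ⇒ ∉ W
candidate 4: n = (1, 0, -3, -3) → π⊥ ≈ (-1.121320, +0.878680); max(|x|,|y|,|x±y|/√2) = 1.414214 > 1 ⇒ ∉ W
candidate 5: n = (-1, 0, -1, -1) → π⊥ ≈ (-1.707107, +0.292893); max(|x|,|y|,|x±y|/√2) = 1.707107 > 1 ⇒ ∉ W
candidate 6: n = (1, 1, 0, -1) → π⊥ ≈ (-0.414214, +0.000000); max(|x|,|y|,|x±y|/√2) = 0.414214 ≤ 1 ⇒ ∈ W
candidate 7: n = (2, 3, -3, -3) → π⊥ ≈ (-2.242641, +3.000000); max(|x|,|y|,|x±y|/√2) = 3.707107 > 1 ⇒ ∉ W

6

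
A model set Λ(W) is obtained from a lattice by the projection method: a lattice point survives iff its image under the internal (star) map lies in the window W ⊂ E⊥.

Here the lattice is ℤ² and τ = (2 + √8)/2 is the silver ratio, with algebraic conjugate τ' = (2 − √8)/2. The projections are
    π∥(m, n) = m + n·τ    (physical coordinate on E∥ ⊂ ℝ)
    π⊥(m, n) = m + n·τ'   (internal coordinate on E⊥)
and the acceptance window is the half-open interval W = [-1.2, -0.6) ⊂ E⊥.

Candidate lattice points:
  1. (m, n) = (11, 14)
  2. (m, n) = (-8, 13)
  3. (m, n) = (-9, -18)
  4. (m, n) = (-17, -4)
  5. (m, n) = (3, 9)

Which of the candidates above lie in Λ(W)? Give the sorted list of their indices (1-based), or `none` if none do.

τ' = (2−√8)/2 ≈ -0.41421.
[1] lift (11,14): star map gives 5.20101; window check -1.2 ≤ 5.20101 < -0.6 is false → out
[2] lift (-8,13): star map gives -13.38478; window check -1.2 ≤ -13.38478 < -0.6 is false → out
[3] lift (-9,-18): star map gives -1.54416; window check -1.2 ≤ -1.54416 < -0.6 is false → out
[4] lift (-17,-4): star map gives -15.34315; window check -1.2 ≤ -15.34315 < -0.6 is false → out
[5] lift (3,9): star map gives -0.72792; window check -1.2 ≤ -0.72792 < -0.6 is true → IN Λ

5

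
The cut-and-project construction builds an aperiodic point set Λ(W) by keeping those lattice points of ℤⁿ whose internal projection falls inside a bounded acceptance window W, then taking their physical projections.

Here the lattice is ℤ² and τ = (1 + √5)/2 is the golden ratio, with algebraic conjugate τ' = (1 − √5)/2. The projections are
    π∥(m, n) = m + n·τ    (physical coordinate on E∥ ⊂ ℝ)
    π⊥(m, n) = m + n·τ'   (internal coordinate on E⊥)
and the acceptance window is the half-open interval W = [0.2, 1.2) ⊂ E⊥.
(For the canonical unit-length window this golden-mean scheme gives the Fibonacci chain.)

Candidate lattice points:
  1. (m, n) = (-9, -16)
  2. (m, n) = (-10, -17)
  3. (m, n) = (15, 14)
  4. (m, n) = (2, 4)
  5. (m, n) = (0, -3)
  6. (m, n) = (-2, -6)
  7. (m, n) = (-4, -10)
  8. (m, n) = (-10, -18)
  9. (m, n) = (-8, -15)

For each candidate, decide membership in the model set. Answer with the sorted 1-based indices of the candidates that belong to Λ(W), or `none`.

1, 2, 8

τ' = (1−√5)/2 ≈ -0.6180.
[1] lift (-9,-16): star map gives 0.8885; window check 0.2 ≤ 0.8885 < 1.2 is true → IN Λ
[2] lift (-10,-17): star map gives 0.5066; window check 0.2 ≤ 0.5066 < 1.2 is true → IN Λ
[3] lift (15,14): star map gives 6.3475; window check 0.2 ≤ 6.3475 < 1.2 is false → out
[4] lift (2,4): star map gives -0.4721; window check 0.2 ≤ -0.4721 < 1.2 is false → out
[5] lift (0,-3): star map gives 1.8541; window check 0.2 ≤ 1.8541 < 1.2 is false → out
[6] lift (-2,-6): star map gives 1.7082; window check 0.2 ≤ 1.7082 < 1.2 is false → out
[7] lift (-4,-10): star map gives 2.1803; window check 0.2 ≤ 2.1803 < 1.2 is false → out
[8] lift (-10,-18): star map gives 1.1246; window check 0.2 ≤ 1.1246 < 1.2 is true → IN Λ
[9] lift (-8,-15): star map gives 1.2705; window check 0.2 ≤ 1.2705 < 1.2 is false → out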